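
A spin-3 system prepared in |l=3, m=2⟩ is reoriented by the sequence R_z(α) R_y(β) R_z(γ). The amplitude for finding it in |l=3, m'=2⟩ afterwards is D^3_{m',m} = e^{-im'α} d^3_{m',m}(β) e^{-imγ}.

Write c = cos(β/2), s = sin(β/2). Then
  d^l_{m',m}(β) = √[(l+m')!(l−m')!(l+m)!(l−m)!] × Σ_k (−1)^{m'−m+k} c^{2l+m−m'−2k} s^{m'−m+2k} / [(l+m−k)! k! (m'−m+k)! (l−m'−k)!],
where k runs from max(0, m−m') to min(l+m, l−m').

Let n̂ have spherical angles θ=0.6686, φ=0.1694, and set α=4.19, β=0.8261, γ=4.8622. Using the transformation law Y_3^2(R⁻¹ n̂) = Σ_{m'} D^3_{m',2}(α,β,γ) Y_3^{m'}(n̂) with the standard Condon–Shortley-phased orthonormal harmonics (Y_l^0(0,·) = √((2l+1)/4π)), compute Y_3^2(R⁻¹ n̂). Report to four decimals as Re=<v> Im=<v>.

Need the full column D^3_{m',2} for m'=−3..3 at α=4.1900, β=0.8261, γ=4.8622.
cos(β/2)=0.915901, sin(β/2)=0.401405
d^3_{-3,2}: single k=5 term ⇒ +0.023380;  D = -0.022363+0.006820i
d^3_{-2,2}: k∈[4..5] ⇒ +0.108892 -0.004183 = +0.104709;  D = +0.023504-0.102037i
d^3_{-1,2}: k∈[3..4] ⇒ +0.314284 -0.030183 = +0.284101;  D = +0.208109+0.193402i
d^3_{0,2}: k∈[2..3] ⇒ +0.621040 -0.119285 = +0.501754;  D = -0.479400+0.148097i
d^3_{1,2}: k∈[1..2] ⇒ +0.818134 -0.314284 = +0.503850;  D = +0.111315-0.491400i
d^3_{2,2}: k∈[0..1] ⇒ +0.590324 -0.566929 = +0.023395;  D = +0.017195+0.015864i
d^3_{3,2}: single k=0 term ⇒ -0.633724;  D = +0.604808-0.189246i
Y_3^{m'}(θ=0.6686,φ=0.1694) and Σ D·Y over m':
  (-0.0224+0.0068i)·(+0.0868-0.0484i)  (+0.0235-0.1020i)·(+0.2906-0.1024i)  (+0.2081+0.1934i)·(+0.4105-0.0702i)  (-0.4794+0.1481i)·(+0.0230+0.0000i)  (+0.1113-0.4914i)·(-0.4105-0.0702i)  (+0.0172+0.0159i)·(+0.2906+0.1024i)  (+0.6048-0.1892i)·(-0.0868-0.0484i)
Y_3^2(R⁻¹ n̂) = -0.055759+0.225246i

Re=-0.0558 Im=0.2252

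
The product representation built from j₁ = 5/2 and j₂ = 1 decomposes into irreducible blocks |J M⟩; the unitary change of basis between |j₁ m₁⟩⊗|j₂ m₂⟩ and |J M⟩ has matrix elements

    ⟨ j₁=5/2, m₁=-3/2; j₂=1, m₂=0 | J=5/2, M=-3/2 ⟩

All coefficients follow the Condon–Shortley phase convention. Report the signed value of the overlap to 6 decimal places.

−√(9/35) = -0.507093

√[6·1!4!1!/7! · 1!4!1!1!1!4!] = √(576/35)
  +(−1)^0/∏(0,1,4,1,0,0)! = 1/24  (running 1/24)
  +(−1)^1/∏(1,0,3,0,1,1)! = -1/6  (running -1/8)
⟨..|..⟩ = √(576/35)·(-1/8) = -0.507093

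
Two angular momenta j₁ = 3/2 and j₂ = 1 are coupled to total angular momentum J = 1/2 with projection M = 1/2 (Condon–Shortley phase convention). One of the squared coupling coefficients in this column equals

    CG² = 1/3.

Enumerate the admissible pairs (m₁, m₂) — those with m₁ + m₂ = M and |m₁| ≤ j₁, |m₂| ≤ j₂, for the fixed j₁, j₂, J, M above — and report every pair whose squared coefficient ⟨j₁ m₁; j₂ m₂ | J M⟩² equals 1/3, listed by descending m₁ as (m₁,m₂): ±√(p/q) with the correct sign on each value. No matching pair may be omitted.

(1/2,0): −√(1/3)

Admissible pairs with m₁+m₂ = M = 1/2: (-1/2,1), (1/2,0), (3/2,-1)
  (m₁,m₂)=(3/2,-1): CG² = 1/2, CG = +√(1/2)
  (m₁,m₂)=(1/2,0): CG² = 1/3, CG = −√(1/3)   ← matches the target
  (m₁,m₂)=(-1/2,1): CG² = 1/6, CG = +√(1/6)
Pairs with CG² = 1/3: (1/2,0): −√(1/3)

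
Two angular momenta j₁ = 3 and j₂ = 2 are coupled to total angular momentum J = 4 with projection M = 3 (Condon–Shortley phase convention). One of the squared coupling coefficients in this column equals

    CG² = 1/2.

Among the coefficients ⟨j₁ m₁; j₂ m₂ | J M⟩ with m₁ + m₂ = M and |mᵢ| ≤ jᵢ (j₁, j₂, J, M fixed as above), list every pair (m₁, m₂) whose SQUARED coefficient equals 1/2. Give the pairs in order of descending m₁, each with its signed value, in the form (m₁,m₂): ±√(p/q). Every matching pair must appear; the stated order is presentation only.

(1,2): −√(1/2)

Admissible pairs with m₁+m₂ = M = 3: (1,2), (2,1), (3,0)
  (m₁,m₂)=(3,0): CG² = 9/20, CG = +√(9/20)
  (m₁,m₂)=(2,1): CG² = 1/20, CG = +√(1/20)
  (m₁,m₂)=(1,2): CG² = 1/2, CG = −√(1/2)   ← matches the target
Pairs with CG² = 1/2: (1,2): −√(1/2)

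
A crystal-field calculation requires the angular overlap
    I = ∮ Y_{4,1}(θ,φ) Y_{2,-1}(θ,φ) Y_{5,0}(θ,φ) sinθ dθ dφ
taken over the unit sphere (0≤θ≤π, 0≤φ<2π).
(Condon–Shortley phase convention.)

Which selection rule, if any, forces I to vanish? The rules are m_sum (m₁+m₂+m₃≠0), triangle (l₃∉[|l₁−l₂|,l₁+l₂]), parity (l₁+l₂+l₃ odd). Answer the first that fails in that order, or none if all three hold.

parity

m₁+m₂+m₃ = 1 − 1 + 0 = 0  ✓
triangle: |4−2|=2 ≤ l₃=5 ≤ 4+2=6  ✓
parity: l₁+l₂+l₃ = 11 is odd  ✗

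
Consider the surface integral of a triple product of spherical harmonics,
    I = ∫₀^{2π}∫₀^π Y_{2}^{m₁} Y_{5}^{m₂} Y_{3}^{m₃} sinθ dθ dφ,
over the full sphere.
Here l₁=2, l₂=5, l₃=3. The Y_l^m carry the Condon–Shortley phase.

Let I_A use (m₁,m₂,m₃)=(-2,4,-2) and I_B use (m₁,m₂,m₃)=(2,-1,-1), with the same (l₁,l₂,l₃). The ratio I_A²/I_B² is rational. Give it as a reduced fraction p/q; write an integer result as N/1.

Same 2,5,3: normalisation and zero-m 3j drop out of the ratio.
A: Δ: 4! 0! 6! / 11! → 1/2310; sum: t=4:+1/2880 = 1/2880; 3j²(2 5 3; -2 4 -2) = Δ·Π!·Σ² = 3/55  (sign -1)
B: Δ: 4! 0! 6! / 11! → 1/2310; sum: t=0:+1/1152 = 1/1152; 3j²(2 5 3; 2 -1 -1) = Δ·Π!·Σ² = 1/154  (sign +1)
I_A²/I_B² = (3/55)/(1/154) = 42/5

42/5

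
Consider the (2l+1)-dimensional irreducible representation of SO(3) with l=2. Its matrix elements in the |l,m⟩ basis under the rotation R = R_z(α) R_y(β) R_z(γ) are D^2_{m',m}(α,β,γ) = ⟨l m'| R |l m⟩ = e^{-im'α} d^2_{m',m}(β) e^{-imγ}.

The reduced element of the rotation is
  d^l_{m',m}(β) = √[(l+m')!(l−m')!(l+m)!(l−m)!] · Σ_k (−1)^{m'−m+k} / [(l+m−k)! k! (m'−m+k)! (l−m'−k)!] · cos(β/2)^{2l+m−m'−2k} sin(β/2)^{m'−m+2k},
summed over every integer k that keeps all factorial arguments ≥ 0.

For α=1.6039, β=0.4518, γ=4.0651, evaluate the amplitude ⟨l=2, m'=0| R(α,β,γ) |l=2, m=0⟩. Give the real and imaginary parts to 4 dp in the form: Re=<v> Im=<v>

First d^2_{0,0}(β=0.4518), then the phase factors e^{-i(0)α} and e^{-i(0)γ}:
c=cos(0.451800/2)=0.974593, s=sin(0.451800/2)=0.223984; N=√[2·2·2·2]=4.000000
k∈{0,1,2} keeps every argument non-negative
  k=0: (−1)^0·4.0000/(4)·0.9746^4·0.2240^0 = +0.902180
  k=1: (−1)^1·4.0000/(1)·0.9746^2·0.2240^2 = -0.190607
  k=2: (−1)^2·4.0000/(4)·0.9746^0·0.2240^4 = +0.002517
d^2_{0,0}(0.4518) = +0.902180 -0.190607 +0.002517 = +0.714089
Phases: e^{-i·(0)·1.6039}=+1.000000+0.000000i, e^{-i·(0)·4.0651}=+1.000000+0.000000i ⇒ D=+0.714089+0.000000i

Re=0.7141 Im=0.0000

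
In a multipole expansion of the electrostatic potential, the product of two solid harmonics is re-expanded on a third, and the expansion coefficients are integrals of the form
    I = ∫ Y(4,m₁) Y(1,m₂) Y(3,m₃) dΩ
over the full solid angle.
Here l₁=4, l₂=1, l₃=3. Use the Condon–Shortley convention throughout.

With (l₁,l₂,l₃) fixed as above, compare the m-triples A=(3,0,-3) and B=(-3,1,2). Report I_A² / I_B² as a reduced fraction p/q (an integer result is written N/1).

Same 4,1,3: normalisation and zero-m 3j drop out of the ratio.
A: Δ: 2! 6! 0! / 9! → 1/252; sum: t=1:−1/720 = -1/720; 3j²(4 1 3; 3 0 -3) = Δ·Π!·Σ² = 1/36  (sign -1)
B: Δ: 2! 6! 0! / 9! → 1/252; sum: t=2:+1/240 = 1/240; 3j²(4 1 3; -3 1 2) = Δ·Π!·Σ² = 1/12  (sign -1)
I_A²/I_B² = (1/36)/(1/12) = 1/3

1/3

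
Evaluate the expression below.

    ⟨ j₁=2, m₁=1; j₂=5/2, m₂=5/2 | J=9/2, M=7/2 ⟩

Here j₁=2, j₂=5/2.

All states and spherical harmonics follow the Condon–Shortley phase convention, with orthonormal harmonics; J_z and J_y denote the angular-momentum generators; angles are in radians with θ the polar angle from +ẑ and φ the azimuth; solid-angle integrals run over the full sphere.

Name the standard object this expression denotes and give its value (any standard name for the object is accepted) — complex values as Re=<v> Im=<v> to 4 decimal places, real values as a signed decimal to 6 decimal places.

This is a Clebsch–Gordan (vector-coupling) coefficient.
triangle: 0!×4!×5!/10! = 2880/3628800
(j±m)!: 3!×1!×5!×0!×8!×1! = 29030400
prefactor² = (2J+1)×Δ×N² = 230400
  k=0: +1/(0!×0!×1!×5!×3!×0!) = 1/720
Σ = 1/720  ⇒  CG² = 230400×(1/720)² = 4/9
CG = +√(4/9) = +0.666667

Clebsch–Gordan coefficient, +√(4/9) ≈ +0.666667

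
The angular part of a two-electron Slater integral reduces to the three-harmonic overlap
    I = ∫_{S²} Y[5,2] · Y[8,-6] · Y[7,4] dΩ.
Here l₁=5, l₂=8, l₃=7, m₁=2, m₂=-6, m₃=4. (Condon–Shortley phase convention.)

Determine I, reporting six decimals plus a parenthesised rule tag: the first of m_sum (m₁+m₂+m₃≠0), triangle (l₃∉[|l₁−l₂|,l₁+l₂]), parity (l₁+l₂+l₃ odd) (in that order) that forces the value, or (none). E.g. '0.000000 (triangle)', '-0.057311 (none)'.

Checks pass: Σm=0; 20 even; l₃=7∈[3,13].
(2·5+1)(2·8+1)(2·7+1) = 2805
Δ: 6! 4! 10! / 21! → 1/814773960
sum: t=1:−1/87091200 t=2:+1/4976640 t=3:−1/2073600 t=4:+1/4976640 t=5:−1/87091200 = -1/9676800
3j²(5 8 7; 0 0 0) = Δ·Π!·Σ² = 360/46189  (sign +1)
sum: t=0:+1/348364800 t=1:−1/174182400 t=2:+1/1045094400 = -1/522547200
3j²(5 8 7; 2 -6 4) = Δ·Π!·Σ² = 11/1938  (sign +1)
combine: 4πI² = 2805·360/46189·11/1938 = 9900/79781
take √, sign +1: I = 0.09937175
No selection rule forces the value: the integral is nonzero (none).

0.099372 (none)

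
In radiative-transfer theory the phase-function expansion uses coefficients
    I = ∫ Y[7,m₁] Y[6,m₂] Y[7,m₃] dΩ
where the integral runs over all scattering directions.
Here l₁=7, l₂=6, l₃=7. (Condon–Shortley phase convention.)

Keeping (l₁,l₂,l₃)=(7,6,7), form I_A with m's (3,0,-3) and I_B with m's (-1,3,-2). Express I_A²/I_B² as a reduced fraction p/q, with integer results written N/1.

Shared (l₁,l₂,l₃)=(7,6,7): N and (l;000)² cancel in I_A²/I_B².
A: Δ = 6!·8!·6!/21! = 1/2444321880; Racah Σ t=0..4: t=0:+1/298598400 t=1:−1/10368000 t=2:+1/3317760 t=3:−1/6531840 t=4:+1/92897280 = 197/2985984000; ⇒ 3j(7 6 7; 3 0 -3)² = 38809/5542680, sgn +1
B: Δ = 6!·8!·6!/21! = 1/2444321880; Racah Σ t=3..6: t=3:−1/18662400 t=4:+1/3317760 t=5:−1/4147200 t=6:+1/37324800 = 1/29859840; ⇒ 3j(7 6 7; -1 3 -2)² = 175/138567, sgn -1
I_A²/I_B² = (38809/5542680)/(175/138567) = 38809/7000

38809/7000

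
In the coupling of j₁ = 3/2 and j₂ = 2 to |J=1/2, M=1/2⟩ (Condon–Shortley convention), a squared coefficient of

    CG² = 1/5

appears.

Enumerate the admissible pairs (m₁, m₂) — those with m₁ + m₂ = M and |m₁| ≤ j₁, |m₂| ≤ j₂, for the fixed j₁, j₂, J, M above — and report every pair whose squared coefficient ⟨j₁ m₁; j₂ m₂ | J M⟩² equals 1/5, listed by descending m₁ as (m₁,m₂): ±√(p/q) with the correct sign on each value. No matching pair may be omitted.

Admissible pairs with m₁+m₂ = M = 1/2: (-3/2,2), (-1/2,1), (1/2,0), (3/2,-1)
  (m₁,m₂)=(3/2,-1): CG² = 1/10, CG = +√(1/10)
  (m₁,m₂)=(1/2,0): CG² = 1/5, CG = −√(1/5)   ← matches the target
  (m₁,m₂)=(-1/2,1): CG² = 3/10, CG = +√(3/10)
  (m₁,m₂)=(-3/2,2): CG² = 2/5, CG = −√(2/5)
Pairs with CG² = 1/5: (1/2,0): −√(1/5)

(1/2,0): −√(1/5)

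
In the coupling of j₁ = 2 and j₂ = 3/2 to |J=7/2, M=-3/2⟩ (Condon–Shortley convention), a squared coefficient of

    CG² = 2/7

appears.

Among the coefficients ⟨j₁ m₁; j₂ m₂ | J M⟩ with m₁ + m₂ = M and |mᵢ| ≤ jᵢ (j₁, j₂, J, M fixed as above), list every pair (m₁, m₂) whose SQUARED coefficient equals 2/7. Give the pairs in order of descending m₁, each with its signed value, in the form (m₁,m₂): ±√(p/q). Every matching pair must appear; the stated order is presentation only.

(0,-3/2): +√(2/7)

Admissible pairs with m₁+m₂ = M = -3/2: (-2,1/2), (-1,-1/2), (0,-3/2)
  (m₁,m₂)=(0,-3/2): CG² = 2/7, CG = +√(2/7)   ← matches the target
  (m₁,m₂)=(-1,-1/2): CG² = 4/7, CG = +√(4/7)
  (m₁,m₂)=(-2,1/2): CG² = 1/7, CG = +√(1/7)
Pairs with CG² = 2/7: (0,-3/2): +√(2/7)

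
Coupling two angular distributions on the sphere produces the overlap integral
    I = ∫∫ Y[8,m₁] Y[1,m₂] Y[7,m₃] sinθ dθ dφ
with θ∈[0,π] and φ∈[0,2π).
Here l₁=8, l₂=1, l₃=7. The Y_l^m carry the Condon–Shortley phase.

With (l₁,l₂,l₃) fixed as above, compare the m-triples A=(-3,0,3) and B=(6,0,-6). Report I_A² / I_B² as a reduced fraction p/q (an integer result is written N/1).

Shared (l₁,l₂,l₃)=(8,1,7): N and (l;000)² cancel in I_A²/I_B².
A: Δ = 2!·14!·0!/17! = 1/2040; Racah Σ t=1..1: t=1:−1/87091200 = -1/87091200; ⇒ 3j(8 1 7; -3 0 3)² = 11/408, sgn -1
B: Δ = 2!·14!·0!/17! = 1/2040; Racah Σ t=1..1: t=1:−1/6227020800 = -1/6227020800; ⇒ 3j(8 1 7; 6 0 -6)² = 7/510, sgn +1
I_A²/I_B² = (11/408)/(7/510) = 55/28

55/28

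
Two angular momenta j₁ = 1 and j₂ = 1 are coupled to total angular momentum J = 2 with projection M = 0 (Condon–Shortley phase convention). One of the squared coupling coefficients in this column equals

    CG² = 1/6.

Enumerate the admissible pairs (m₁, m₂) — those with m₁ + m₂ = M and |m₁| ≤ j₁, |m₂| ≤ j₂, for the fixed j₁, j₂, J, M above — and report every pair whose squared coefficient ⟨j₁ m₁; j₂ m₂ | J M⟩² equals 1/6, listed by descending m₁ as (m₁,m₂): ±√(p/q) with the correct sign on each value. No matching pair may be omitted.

Admissible pairs with m₁+m₂ = M = 0: (-1,1), (0,0), (1,-1)
  (m₁,m₂)=(1,-1): CG² = 1/6, CG = +√(1/6)   ← matches the target
  (m₁,m₂)=(0,0): CG² = 2/3, CG = +√(2/3)
  (m₁,m₂)=(-1,1): CG² = 1/6, CG = +√(1/6)   ← matches the target
Pairs with CG² = 1/6: (1,-1): +√(1/6); (-1,1): +√(1/6)

(1,-1): +√(1/6); (-1,1): +√(1/6)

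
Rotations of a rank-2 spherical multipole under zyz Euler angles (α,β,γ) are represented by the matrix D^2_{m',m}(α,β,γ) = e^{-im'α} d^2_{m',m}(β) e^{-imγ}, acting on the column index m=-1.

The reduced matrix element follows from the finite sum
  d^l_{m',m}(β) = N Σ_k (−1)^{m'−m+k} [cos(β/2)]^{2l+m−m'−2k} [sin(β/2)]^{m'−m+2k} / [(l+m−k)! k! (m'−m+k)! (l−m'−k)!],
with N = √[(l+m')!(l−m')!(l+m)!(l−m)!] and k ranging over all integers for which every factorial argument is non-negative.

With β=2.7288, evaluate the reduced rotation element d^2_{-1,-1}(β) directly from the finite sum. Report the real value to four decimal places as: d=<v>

d^2_{-1,-1}(β=2.7288) via the finite sum:
c=cos(2.728800/2)=0.204934, s=sin(2.728800/2)=0.978776; N=√[1·6·1·6]=6.000000
Admissible k: 0..1 (factorial args all ≥0)
  k=0: (−1)^0·6.0000/(6)·0.2049^4·0.9788^0 = +0.001764
  k=1: (−1)^1·6.0000/(2)·0.2049^2·0.9788^2 = -0.120702
d^2_{-1,-1}(2.7288) = +0.001764 -0.120702 = -0.118939

d=-0.1189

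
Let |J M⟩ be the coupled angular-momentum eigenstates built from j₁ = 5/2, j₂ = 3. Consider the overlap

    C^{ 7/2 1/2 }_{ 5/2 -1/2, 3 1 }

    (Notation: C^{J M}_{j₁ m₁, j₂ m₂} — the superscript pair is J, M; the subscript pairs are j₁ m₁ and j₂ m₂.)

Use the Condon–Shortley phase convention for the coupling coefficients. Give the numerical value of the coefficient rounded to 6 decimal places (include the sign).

√[8·2!3!4!/10! · 2!3!4!2!4!3!] = √(9216/175)
  +(−1)^0/∏(0,2,3,4,0,0)! = 1/288  (running 1/288)
  +(−1)^1/∏(1,1,2,3,1,1)! = -1/12  (running -23/288)
  +(−1)^2/∏(2,0,1,2,2,2)! = 1/16  (running -5/288)
⟨..|..⟩ = √(9216/175)·(-5/288) = -0.125988

-0.125988  (= −√(1/63))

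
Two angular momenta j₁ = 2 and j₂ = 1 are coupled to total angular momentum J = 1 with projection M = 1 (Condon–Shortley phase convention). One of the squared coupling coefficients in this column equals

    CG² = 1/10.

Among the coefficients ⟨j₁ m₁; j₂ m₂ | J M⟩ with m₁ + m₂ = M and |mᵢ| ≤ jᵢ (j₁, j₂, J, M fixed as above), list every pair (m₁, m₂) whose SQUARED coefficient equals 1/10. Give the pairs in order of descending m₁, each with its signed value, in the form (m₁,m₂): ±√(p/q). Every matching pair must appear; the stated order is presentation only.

Admissible pairs with m₁+m₂ = M = 1: (0,1), (1,0), (2,-1)
  (m₁,m₂)=(2,-1): CG² = 3/5, CG = +√(3/5)
  (m₁,m₂)=(1,0): CG² = 3/10, CG = −√(3/10)
  (m₁,m₂)=(0,1): CG² = 1/10, CG = +√(1/10)   ← matches the target
Pairs with CG² = 1/10: (0,1): +√(1/10)

(0,1): +√(1/10)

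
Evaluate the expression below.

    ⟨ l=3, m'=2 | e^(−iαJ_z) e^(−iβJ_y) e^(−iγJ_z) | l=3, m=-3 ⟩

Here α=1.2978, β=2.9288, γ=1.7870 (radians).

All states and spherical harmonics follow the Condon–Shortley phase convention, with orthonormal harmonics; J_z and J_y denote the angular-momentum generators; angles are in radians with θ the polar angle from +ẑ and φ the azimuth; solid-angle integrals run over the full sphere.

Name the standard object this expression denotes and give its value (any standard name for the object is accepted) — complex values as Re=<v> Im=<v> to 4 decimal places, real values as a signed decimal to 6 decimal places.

This is a Wigner D-matrix element — the rotation-matrix element ⟨l m'| R(α,β,γ) |l m⟩ in the angular-momentum basis.
First d^3_{2,-3}(β=2.9288), then the phase factors e^{-i(2)α} and e^{-i(-3)γ}:
With c≡cos(β/2)=0.106196 and s≡sin(β/2)=0.994345, N=[120·1·1·720]^{1/2}=293.938769
Admissible k: 0..0 (factorial args all ≥0)
  k=0: (−1)^5·293.9388/(120)·0.1062^1·0.9943^5 = -0.252853
d^3_{2,-3}(2.9288) = -0.252853
D = (-0.854612-0.519267i)·(-0.252853)·(+0.604080-0.796924i) = +0.235171-0.092894i

Wigner D-matrix element, Re=0.2352 Im=-0.0929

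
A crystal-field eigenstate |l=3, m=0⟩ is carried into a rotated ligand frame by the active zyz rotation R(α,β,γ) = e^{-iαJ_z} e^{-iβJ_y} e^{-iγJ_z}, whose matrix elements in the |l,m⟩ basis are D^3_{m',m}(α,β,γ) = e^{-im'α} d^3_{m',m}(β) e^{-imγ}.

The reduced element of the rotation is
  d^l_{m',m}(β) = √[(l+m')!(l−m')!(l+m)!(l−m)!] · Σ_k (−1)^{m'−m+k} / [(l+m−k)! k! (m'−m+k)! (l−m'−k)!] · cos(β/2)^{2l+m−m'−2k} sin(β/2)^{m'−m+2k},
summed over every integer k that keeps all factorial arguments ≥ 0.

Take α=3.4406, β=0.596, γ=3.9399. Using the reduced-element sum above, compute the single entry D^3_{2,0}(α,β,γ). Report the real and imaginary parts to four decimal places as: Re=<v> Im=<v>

Re=0.2951 Im=-0.2010

D^3_{2,0}(3.4406,0.5960,3.9399) = e^{-i·2·3.4406}·d^3_{2,0}(0.5960)·e^{-i·0·3.9399}. Compute d first:
Half-angle: c=0.955926, s=0.293609. N=√(120·1·6·6)=65.726707
Admissible k: 0..1 (factorial args all ≥0)
  k=0: (−1)^2·65.7267/(12)·0.9559^4·0.2936^2 = +0.394272
  k=1: (−1)^3·65.7267/(12)·0.9559^2·0.2936^4 = -0.037195
d^3_{2,0}(0.5960) = +0.394272 -0.037195 = +0.357077
D = (+0.826455-0.563003i)·(+0.357077)·(+1.000000+0.000000i) = +0.295108-0.201035i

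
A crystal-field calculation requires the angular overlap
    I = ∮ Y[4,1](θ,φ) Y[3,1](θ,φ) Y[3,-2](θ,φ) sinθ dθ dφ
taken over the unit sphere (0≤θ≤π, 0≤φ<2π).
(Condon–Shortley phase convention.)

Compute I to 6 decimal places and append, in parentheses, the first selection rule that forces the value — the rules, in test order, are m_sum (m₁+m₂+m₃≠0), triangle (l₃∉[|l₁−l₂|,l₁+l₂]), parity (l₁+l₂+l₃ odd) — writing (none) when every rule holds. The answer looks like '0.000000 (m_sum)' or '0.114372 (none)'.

0.145070 (none)

Checks pass: Σm=0; 10 even; l₃=3∈[1,7].
(2·4+1)(2·3+1)(2·3+1) = 441
Δ: 4! 4! 2! / 11! → 1/34650
sum: t=1:−1/72 t=2:+1/16 t=3:−1/72 = 5/144
3j²(4 3 3; 0 0 0) = Δ·Π!·Σ² = 2/77  (sign -1)
sum: t=2:+1/48 t=3:−1/144 = 1/72
3j²(4 3 3; 1 1 -2) = Δ·Π!·Σ² = 16/693  (sign -1)
combine: 4πI² = 441·2/77·16/693 = 32/121
take √, sign +1: I = 0.14506992
No selection rule forces the value: the integral is nonzero (none).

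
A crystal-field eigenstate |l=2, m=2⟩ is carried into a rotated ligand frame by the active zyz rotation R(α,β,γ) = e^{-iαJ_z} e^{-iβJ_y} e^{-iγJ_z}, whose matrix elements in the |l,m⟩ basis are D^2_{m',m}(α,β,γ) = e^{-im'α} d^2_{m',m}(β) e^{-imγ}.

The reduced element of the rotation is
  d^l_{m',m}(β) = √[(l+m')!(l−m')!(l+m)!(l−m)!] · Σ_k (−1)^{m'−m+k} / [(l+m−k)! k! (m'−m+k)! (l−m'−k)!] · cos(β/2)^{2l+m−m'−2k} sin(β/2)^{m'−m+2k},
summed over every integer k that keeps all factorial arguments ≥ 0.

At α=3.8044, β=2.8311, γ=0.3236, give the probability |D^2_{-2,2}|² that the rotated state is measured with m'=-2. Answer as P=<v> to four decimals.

Split into d^2_{-2,2}(β=2.8311) × two z-phases.
With c≡cos(β/2)=0.154623 and s≡sin(β/2)=0.987973, N=[1·24·24·1]^{1/2}=24.000000
k∈{4} keeps every argument non-negative
  k=4: (−1)^0·24.0000/(24)·0.1546^0·0.9880^4 = +0.952755
d^2_{-2,2}(2.8311) = +0.952755
|D^2_{-2,2}|² = |d^2_{-2,2}(β)|² = (+0.952755)² = 0.907742 (the z-rotation phases have unit modulus)

P=0.9077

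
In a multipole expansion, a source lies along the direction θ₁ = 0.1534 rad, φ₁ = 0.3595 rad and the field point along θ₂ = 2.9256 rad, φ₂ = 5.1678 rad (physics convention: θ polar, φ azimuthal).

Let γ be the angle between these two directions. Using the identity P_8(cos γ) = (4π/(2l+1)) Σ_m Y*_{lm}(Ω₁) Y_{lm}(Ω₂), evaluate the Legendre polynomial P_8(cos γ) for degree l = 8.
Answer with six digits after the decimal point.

0.030457

Expand P_8 via completeness: Σ_{m} conj(Y_{8,m}) at Ω₁ times Y_{8,m} at Ω₂ —
  m=-8: (-0.00000 + 0.00000j) × (-0.00000 + 0.00000j) = 0.00000 - 0.00000j  (running Σ = 0.00000 - 0.00000j)
  m=-7: (-0.00000 + 0.00000j) × (-0.00000 - 0.00004j) = 0.00000 + 0.00000j  (running Σ = 0.00000 + 0.00000j)
  m=-6: (-0.00004 + 0.00005j) × (0.00045 + 0.00019j) = -0.00000 + 0.00000j  (running Σ = -0.00000 + 0.00000j)
  m=-5: (-0.00018 + 0.00076j) × (-0.00309 + 0.00264j) = -0.00000 - 0.00000j  (running Σ = -0.00000 - 0.00000j)
  m=-4: (0.00092 + 0.00687j) × (-0.00626 - 0.02445j) = 0.00016 - 0.00007j  (running Σ = 0.00016 - 0.00007j)
  m=-3: (0.02155 + 0.04018j) × (0.11261 + 0.02336j) = 0.00149 + 0.00503j  (running Σ = 0.00165 + 0.00496j)
  m=-2: (0.15892 + 0.13910j) × (-0.22259 + 0.28682j) = -0.07527 + 0.01462j  (running Σ = -0.07362 + 0.01958j)
  m=-1: (0.56986 + 0.21417j) × (-0.29882 - 0.61015j) = -0.03961 - 0.41170j  (running Σ = -0.11323 - 0.39212j)
  m=0: (0.71981 + 0.00000j) × (0.37185 + 0.00000j) = 0.26766 + 0.00000j  (running Σ = 0.15443 - 0.39212j)
  m=1: (-0.56986 + 0.21417j) × (0.29882 - 0.61015j) = -0.03961 + 0.41170j  (running Σ = 0.11482 + 0.01958j)
  m=2: (0.15892 - 0.13910j) × (-0.22259 - 0.28682j) = -0.07527 - 0.01462j  (running Σ = 0.03955 + 0.00496j)
  m=3: (-0.02155 + 0.04018j) × (-0.11261 + 0.02336j) = 0.00149 - 0.00503j  (running Σ = 0.04104 - 0.00007j)
  m=4: (0.00092 - 0.00687j) × (-0.00626 + 0.02445j) = 0.00016 + 0.00007j  (running Σ = 0.04120 - 0.00000j)
  m=5: (0.00018 + 0.00076j) × (0.00309 + 0.00264j) = -0.00000 + 0.00000j  (running Σ = 0.04120 + 0.00000j)
  m=6: (-0.00004 - 0.00005j) × (0.00045 - 0.00019j) = -0.00000 - 0.00000j  (running Σ = 0.04120 + 0.00000j)
  m=7: (0.00000 + 0.00000j) × (0.00000 - 0.00004j) = 0.00000 - 0.00000j  (running Σ = 0.04120 - 0.00000j)
  m=8: (-0.00000 - 0.00000j) × (-0.00000 - 0.00000j) = 0.00000 + 0.00000j  (running Σ = 0.04120 + 0.00000j)
Accumulated sum 0.04120 + 0.00000j; after 4π/(2l+1) scaling, 0.03046 + 0.00000j ⇒ P_8 = 0.030457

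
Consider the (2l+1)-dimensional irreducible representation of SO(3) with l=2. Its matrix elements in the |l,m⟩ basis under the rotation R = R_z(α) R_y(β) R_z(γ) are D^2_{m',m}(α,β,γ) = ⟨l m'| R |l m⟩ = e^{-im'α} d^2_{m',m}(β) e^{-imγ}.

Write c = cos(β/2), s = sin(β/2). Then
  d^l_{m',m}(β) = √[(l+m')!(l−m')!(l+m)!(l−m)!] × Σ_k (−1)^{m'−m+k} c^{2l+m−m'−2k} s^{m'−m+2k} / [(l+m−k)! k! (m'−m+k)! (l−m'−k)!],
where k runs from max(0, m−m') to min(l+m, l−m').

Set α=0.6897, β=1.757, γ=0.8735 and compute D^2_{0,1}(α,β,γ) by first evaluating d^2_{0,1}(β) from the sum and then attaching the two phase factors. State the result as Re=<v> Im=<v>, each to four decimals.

D^2_{0,1}(0.6897,1.7570,0.8735) = e^{-i·0·0.6897}·d^2_{0,1}(1.7570)·e^{-i·1·0.8735}. Compute d first:
Half-angle: c=0.638307, s=0.769782. N=√(2·2·6·1)=4.898979
k: max(0,(1)−(0))=1 … min(2+(1),2−(0))=2
  k=1: (−1)^0·4.8990/(2)·0.6383^3·0.7698^1 = +0.490378
  k=2: (−1)^1·4.8990/(2)·0.6383^1·0.7698^3 = -0.713196
d^2_{0,1}(1.7570) = +0.490378 -0.713196 = -0.222817
Attach z-rotation phases: D = e^{-i(0)(0.6897)}·(-0.222817)·e^{-i(1)(0.8735)} = -0.143081+0.170807i

Re=-0.1431 Im=0.1708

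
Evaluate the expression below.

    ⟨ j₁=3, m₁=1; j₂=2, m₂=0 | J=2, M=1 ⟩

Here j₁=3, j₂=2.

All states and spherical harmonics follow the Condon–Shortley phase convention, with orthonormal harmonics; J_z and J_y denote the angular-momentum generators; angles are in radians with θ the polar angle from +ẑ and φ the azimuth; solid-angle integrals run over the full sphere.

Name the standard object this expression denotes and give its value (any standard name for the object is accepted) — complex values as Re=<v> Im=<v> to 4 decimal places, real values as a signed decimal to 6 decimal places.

This is a Clebsch–Gordan (vector-coupling) coefficient.
triangle: 3!*3!*1!/8! = 36/40320
(j±m)!: 4!*2!*2!*2!*3!*1! = 1152
prefactor² = (2J+1)*Δ*N² = 36/7
  k=1: −1/(1!*2!*1!*1!*2!*0!) = -1/4
  k=2: +1/(2!*1!*0!*0!*3!*1!) = 1/12
Σ = -1/6  ⇒  CG² = 36/7*(-1/6)² = 1/7
CG = −√(1/7) = -0.377964

Clebsch–Gordan coefficient, −√(1/7) ≈ -0.377964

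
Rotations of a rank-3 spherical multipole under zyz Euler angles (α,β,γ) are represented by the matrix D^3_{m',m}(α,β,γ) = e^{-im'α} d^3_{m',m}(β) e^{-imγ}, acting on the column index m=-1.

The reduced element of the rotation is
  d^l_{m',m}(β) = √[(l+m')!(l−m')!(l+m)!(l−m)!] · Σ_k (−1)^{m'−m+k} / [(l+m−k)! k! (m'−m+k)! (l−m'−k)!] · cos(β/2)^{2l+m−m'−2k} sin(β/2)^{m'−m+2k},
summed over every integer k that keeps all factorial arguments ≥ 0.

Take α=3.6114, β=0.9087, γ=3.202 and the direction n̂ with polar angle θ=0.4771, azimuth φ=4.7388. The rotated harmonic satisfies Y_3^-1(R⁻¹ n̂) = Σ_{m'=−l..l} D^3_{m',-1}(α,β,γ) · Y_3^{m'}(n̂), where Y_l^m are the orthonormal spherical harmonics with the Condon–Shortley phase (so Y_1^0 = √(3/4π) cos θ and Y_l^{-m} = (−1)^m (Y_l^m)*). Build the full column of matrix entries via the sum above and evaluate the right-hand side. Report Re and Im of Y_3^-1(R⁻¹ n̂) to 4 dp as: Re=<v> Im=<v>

Re=0.2612 Im=0.2119

Need the full column D^3_{m',-1} for m'=−3..3 at α=3.6114, β=0.9087, γ=3.2020.
cos(β/2)=0.898546, sin(β/2)=0.438878
d^3_{-3,-1}: single k=2 term ⇒ +0.486291;  D = +0.049016+0.483814i
d^3_{-2,-1}: k∈[1..2] ⇒ +0.812918 -0.387868 = +0.425050;  D = -0.229648-0.357672i
d^3_{-1,-1}: k∈[0..2] ⇒ +0.526312 -1.004478 +0.179725 = -0.298441;  D = -0.257465-0.150927i
d^3_{0,-1}: k∈[0..2] ⇒ -0.890507 +0.637332 -0.050682 = -0.303857;  D = +0.303303+0.018344i
d^3_{1,-1}: k∈[0..2] ⇒ +0.753359 -0.239634 +0.007146 = +0.520871;  D = +0.477826-0.207337i
d^3_{2,-1}: k∈[0..1] ⇒ -0.387868 +0.046266 = -0.341602;  D = +0.217861-0.263114i
d^3_{3,-1}: single k=0 term ⇒ +0.116012;  D = +0.025519-0.113171i
Y_3^{m'}(θ=0.4771,φ=4.7388) and Σ D·Y over m':
  (+0.0490+0.4838i)·(-0.0032-0.0403i)  (-0.2296-0.3577i)·(-0.1912+0.0101i)  (-0.2575-0.1509i)·(+0.0115+0.4370i)  (+0.3033+0.0183i)·(+0.3135+0.0000i)  (+0.4778-0.2073i)·(-0.0115+0.4370i)  (+0.2179-0.2631i)·(-0.1912-0.0101i)  (+0.0255-0.1132i)·(+0.0032-0.0403i)
Y_3^-1(R⁻¹ n̂) = +0.261216+0.211943i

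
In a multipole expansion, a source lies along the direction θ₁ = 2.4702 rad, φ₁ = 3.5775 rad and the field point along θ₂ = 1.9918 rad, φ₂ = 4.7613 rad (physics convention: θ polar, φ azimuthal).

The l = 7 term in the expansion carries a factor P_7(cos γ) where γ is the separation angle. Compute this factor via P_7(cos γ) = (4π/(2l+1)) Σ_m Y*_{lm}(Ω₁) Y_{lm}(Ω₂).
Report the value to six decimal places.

Expand P_7 via completeness: Σ_{m} conj(Y_{7,m}) at Ω₁ times Y_{7,m} at Ω₂ —
  [-7]  conj(Y_{7,-7})(Ω₁) = 0.01795 - 0.00162j ; Y_{7,-7}(Ω₂) = -0.08856 - 0.24846j ; Δ = -0.00199 - 0.00432j
  [-6]  conj(Y_{7,-6})(Ω₁) = 0.07341 - 0.04263j ; Y_{7,-6}(Ω₂) = 0.42304 - 0.12784j ; Δ = 0.02561 - 0.02742j
  [-5]  conj(Y_{7,-5})(Ω₁) = 0.13623 - 0.19543j ; Y_{7,-5}(Ω₂) = 0.06589 + 0.26405j ; Δ = 0.06058 + 0.02309j
  [-4]  conj(Y_{7,-4})(Ω₁) = 0.07353 - 0.42121j ; Y_{7,-4}(Ω₂) = 0.16918 - 0.03353j ; Δ = -0.00168 - 0.07372j
  [-3]  conj(Y_{7,-3})(Ω₁) = -0.11275 - 0.41864j ; Y_{7,-3}(Ω₂) = 0.04961 + 0.33566j ; Δ = 0.13493 - 0.05861j
  [-2]  conj(Y_{7,-2})(Ω₁) = -0.03984 - 0.04740j ; Y_{7,-2}(Ω₂) = 0.03271 - 0.00321j ; Δ = -0.00146 - 0.00142j
  [-1]  conj(Y_{7,-1})(Ω₁) = 0.33972 + 0.15824j ; Y_{7,-1}(Ω₂) = 0.01635 + 0.33411j ; Δ = -0.04731 + 0.11609j
  [+0]  conj(Y_{7,0})(Ω₁) = 0.18687 + 0.00000j ; Y_{7,0}(Ω₂) = -0.00776 + 0.00000j ; Δ = -0.00145 + 0.00000j
  [+1]  conj(Y_{7,1})(Ω₁) = -0.33972 + 0.15824j ; Y_{7,1}(Ω₂) = -0.01635 + 0.33411j ; Δ = -0.04731 - 0.11609j
  [+2]  conj(Y_{7,2})(Ω₁) = -0.03984 + 0.04740j ; Y_{7,2}(Ω₂) = 0.03271 + 0.00321j ; Δ = -0.00146 + 0.00142j
  [+3]  conj(Y_{7,3})(Ω₁) = 0.11275 - 0.41864j ; Y_{7,3}(Ω₂) = -0.04961 + 0.33566j ; Δ = 0.13493 + 0.05861j
  [+4]  conj(Y_{7,4})(Ω₁) = 0.07353 + 0.42121j ; Y_{7,4}(Ω₂) = 0.16918 + 0.03353j ; Δ = -0.00168 + 0.07372j
  [+5]  conj(Y_{7,5})(Ω₁) = -0.13623 - 0.19543j ; Y_{7,5}(Ω₂) = -0.06589 + 0.26405j ; Δ = 0.06058 - 0.02309j
  [+6]  conj(Y_{7,6})(Ω₁) = 0.07341 + 0.04263j ; Y_{7,6}(Ω₂) = 0.42304 + 0.12784j ; Δ = 0.02561 + 0.02742j
  [+7]  conj(Y_{7,7})(Ω₁) = -0.01795 - 0.00162j ; Y_{7,7}(Ω₂) = 0.08856 - 0.24846j ; Δ = -0.00199 + 0.00432j
Σ over m = 0.33589 - 0.00000j; ×(4π/15) → 0.28140 - 0.00000j. Real part: 0.281398

0.281398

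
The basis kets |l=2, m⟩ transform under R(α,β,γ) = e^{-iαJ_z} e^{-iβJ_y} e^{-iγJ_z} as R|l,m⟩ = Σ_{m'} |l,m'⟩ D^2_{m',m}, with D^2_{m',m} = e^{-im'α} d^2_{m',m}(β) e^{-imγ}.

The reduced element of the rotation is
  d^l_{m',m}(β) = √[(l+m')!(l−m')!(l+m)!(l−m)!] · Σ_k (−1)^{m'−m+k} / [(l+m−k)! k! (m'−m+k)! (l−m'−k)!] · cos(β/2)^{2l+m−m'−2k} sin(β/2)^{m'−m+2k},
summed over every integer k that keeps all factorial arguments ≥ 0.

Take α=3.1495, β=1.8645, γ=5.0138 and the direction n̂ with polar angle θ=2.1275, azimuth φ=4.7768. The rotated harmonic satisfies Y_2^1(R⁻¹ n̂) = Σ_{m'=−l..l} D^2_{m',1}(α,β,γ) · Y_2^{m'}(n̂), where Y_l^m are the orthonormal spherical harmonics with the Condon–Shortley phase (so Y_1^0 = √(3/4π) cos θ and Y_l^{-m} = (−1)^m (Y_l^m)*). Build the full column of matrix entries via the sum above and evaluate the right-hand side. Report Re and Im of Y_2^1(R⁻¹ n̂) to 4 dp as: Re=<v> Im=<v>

Need the full column D^2_{m',1} for m'=−2..2 at α=3.1495, β=1.8645, γ=5.0138.
cos(β/2)=0.596029, sin(β/2)=0.802963
d^2_{-2,1}: single k=3 term ⇒ +0.617140;  D = +0.173867+0.592142i
d^2_{-1,1}: k∈[2..3] ⇒ +0.687143 -0.415702 = +0.271441;  D = -0.078530-0.259833i
d^2_{0,1}: k∈[1..2] ⇒ +0.416460 -0.755839 = -0.339380;  D = -0.100751-0.324080i
d^2_{1,1}: k∈[0..1] ⇒ +0.126203 -0.687143 = -0.560940;  D = +0.170755+0.534318i
d^2_{2,1}: single k=0 term ⇒ -0.340038;  D = -0.106069-0.323072i
Y_2^{m'}(θ=2.1275,φ=4.7768) and Σ D·Y over m':
  (+0.1739+0.5921i)·(-0.2761+0.0358i)  (-0.0785-0.2598i)·(-0.0223-0.3458i)  (-0.1008-0.3241i)·(-0.0512+0.0000i)  (+0.1708+0.5343i)·(+0.0223-0.3458i)  (-0.1061-0.3231i)·(-0.2761-0.0358i)
Y_2^1(R⁻¹ n̂) = +0.054196-0.061864i

Re=0.0542 Im=-0.0619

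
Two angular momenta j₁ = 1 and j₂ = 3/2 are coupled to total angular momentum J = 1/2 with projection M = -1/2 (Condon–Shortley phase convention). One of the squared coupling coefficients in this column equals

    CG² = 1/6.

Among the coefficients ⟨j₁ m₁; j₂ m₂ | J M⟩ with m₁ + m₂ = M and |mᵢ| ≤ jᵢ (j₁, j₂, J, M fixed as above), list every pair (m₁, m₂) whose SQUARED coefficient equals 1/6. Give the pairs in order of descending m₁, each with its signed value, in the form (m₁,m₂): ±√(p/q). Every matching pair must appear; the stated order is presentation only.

Admissible pairs with m₁+m₂ = M = -1/2: (-1,1/2), (0,-1/2), (1,-3/2)
  (m₁,m₂)=(1,-3/2): CG² = 1/2, CG = +√(1/2)
  (m₁,m₂)=(0,-1/2): CG² = 1/3, CG = −√(1/3)
  (m₁,m₂)=(-1,1/2): CG² = 1/6, CG = +√(1/6)   ← matches the target
Pairs with CG² = 1/6: (-1,1/2): +√(1/6)

(-1,1/2): +√(1/6)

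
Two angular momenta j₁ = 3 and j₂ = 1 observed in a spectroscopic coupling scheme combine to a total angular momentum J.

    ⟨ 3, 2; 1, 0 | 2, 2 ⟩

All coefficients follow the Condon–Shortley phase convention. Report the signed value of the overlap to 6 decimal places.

j₁+j₂−J=2  J+j₁−j₂=4  J−j₁+j₂=0  j₁+j₂+J+1=7
(j₁±m₁, j₂±m₂, J±M) = (5,1,1,1,4,0)
P² = 960/7
sum k=1..1:
  [1] −1/24 = -1/24
S = -1/24
C² = P²·S² = 5/21 ; C = -0.487950

−√(5/21) = -0.487950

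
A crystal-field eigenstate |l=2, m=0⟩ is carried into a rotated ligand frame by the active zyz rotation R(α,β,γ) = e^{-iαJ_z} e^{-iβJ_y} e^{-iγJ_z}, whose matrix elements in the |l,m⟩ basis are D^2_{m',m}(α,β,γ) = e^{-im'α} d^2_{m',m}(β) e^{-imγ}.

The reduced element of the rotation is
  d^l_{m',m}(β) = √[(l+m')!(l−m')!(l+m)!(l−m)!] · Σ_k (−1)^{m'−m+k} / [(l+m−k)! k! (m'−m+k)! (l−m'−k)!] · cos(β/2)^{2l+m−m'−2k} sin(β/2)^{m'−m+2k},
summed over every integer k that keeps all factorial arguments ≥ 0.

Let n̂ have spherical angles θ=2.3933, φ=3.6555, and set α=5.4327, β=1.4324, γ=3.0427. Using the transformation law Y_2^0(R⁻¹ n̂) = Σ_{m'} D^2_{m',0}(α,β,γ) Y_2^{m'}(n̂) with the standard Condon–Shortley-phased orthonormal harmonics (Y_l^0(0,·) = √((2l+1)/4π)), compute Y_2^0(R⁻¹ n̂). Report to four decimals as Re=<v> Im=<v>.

Need the full column D^2_{m',0} for m'=−2..2 at α=5.4327, β=1.4324, γ=3.0427.
cos(β/2)=0.754306, sin(β/2)=0.656523
d^2_{-2,0}: single k=2 term ⇒ +0.600718;  D = -0.077977-0.595636i
d^2_{-1,0}: k∈[1..2] ⇒ +0.690189 -0.522845 = +0.167344;  D = +0.110383-0.125776i
d^2_{0,0}: k∈[0..2] ⇒ +0.323735 -0.980968 +0.185780 = -0.471453;  D = -0.471453+0.000000i
d^2_{1,0}: k∈[0..1] ⇒ -0.690189 +0.522845 = -0.167344;  D = -0.110383-0.125776i
d^2_{2,0}: single k=0 term ⇒ +0.600718;  D = -0.077977+0.595636i
Y_2^{m'}(θ=2.3933,φ=3.6555) and Σ D·Y over m':
  (-0.0780-0.5956i)·(+0.0924-0.1531i)  (+0.1104-0.1258i)·(+0.3355-0.1894i)  (-0.4715+0.0000i)·(+0.1928+0.0000i)  (-0.1104-0.1258i)·(-0.3355-0.1894i)  (-0.0780+0.5956i)·(+0.0924+0.1531i)
Y_2^0(R⁻¹ n̂) = -0.261251-0.000000i

Re=-0.2613 Im=0.0000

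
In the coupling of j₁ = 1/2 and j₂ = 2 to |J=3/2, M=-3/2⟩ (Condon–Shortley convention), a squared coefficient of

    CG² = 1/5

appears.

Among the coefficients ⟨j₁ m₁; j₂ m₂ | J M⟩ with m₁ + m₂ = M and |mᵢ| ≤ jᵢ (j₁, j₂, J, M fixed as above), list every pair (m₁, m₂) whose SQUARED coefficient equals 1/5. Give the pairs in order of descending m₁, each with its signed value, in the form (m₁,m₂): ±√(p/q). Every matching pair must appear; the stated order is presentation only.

(-1/2,-1): −√(1/5)

Admissible pairs with m₁+m₂ = M = -3/2: (-1/2,-1), (1/2,-2)
  (m₁,m₂)=(1/2,-2): CG² = 4/5, CG = +√(4/5)
  (m₁,m₂)=(-1/2,-1): CG² = 1/5, CG = −√(1/5)   ← matches the target
Pairs with CG² = 1/5: (-1/2,-1): −√(1/5)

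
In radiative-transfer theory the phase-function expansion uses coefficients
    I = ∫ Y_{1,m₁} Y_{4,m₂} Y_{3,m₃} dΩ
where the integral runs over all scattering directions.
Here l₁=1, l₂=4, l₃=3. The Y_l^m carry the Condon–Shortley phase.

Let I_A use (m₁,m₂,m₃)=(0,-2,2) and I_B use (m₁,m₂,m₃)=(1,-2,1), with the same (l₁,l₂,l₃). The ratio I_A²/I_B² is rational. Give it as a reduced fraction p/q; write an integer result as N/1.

Shared (l₁,l₂,l₃)=(1,4,3): N and (l;000)² cancel in I_A²/I_B².
A: Δ = 2!·0!·6!/9! = 1/252; Racah Σ t=1..1: t=1:−1/120 = -1/120; ⇒ 3j(1 4 3; 0 -2 2)² = 1/21, sgn +1
B: Δ = 2!·0!·6!/9! = 1/252; Racah Σ t=0..0: t=0:+1/96 = 1/96; ⇒ 3j(1 4 3; 1 -2 1)² = 5/84, sgn +1
I_A²/I_B² = (1/21)/(5/84) = 4/5

4/5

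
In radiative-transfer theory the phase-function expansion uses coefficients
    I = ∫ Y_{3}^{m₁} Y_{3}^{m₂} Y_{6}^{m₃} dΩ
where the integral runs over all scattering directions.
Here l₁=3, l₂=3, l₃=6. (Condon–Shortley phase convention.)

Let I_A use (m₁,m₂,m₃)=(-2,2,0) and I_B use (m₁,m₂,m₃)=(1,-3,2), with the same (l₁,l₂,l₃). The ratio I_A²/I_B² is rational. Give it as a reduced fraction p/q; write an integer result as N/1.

l's match ⇒ only the (l;m) 3-j factors differ between A and B.
A: triangle coeff Δ(3,3,6) = 1/12012; Σ_t [0,0]: t=0:+1/14400 = 1/14400; (3j)²=3/1001 [(3 3 6; -2 2 0)], sign=+1
B: triangle coeff Δ(3,3,6) = 1/12012; Σ_t [0,0]: t=0:+1/34560 = 1/34560; (3j)²=1/429 [(3 3 6; 1 -3 2)], sign=+1
I_A²/I_B² = (3/1001)/(1/429) = 9/7

9/7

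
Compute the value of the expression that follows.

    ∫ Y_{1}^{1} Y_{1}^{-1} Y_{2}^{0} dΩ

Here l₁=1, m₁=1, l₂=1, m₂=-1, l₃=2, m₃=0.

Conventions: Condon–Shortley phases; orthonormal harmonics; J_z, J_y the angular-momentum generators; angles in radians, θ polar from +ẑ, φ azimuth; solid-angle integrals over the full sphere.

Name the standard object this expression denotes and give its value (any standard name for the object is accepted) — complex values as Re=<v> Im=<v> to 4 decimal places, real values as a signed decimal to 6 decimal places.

This is a Gaunt coefficient — the integral of a triple product of spherical harmonics over the sphere.
Rules hold: Σm=0, L=4 even, 0≤2≤2.
N = 3·3·5 = 45
Δ = 0!·2!·2!/5! = 1/30
Racah Σ t=0..0: t=0:+1/1 = 1/1
⇒ 3j(1 1 2; 0 0 0)² = 2/15, sgn +1
Racah Σ t=0..0: t=0:+1/4 = 1/4
⇒ 3j(1 1 2; 1 -1 0)² = 1/30, sgn +1
4πI² = N·(3j₀)²·(3jₘ)² = 1/5
I = +1·√(0.2/4π) = 0.12615663

Gaunt coefficient, +0.126157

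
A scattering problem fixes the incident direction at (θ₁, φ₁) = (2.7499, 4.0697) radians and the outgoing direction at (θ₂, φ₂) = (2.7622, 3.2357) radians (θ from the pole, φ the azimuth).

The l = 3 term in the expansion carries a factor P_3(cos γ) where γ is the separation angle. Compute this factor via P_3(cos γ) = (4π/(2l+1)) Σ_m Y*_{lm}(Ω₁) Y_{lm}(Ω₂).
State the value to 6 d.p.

0.737171

Expand P_3 via completeness: Σ_{m} conj(Y_{3,m}) at Ω₁ times Y_{3,m} at Ω₂ —
  m=-3: Y*=(0.021747, -0.008118)  Y=(-0.020356, 0.005905)  product (-0.000395, 0.000294)
  m=-2: Y*=(0.038759, -0.132091)  Y=(-0.127912, 0.024363)  product (-0.001740, 0.017840)
  m=-1: Y*=(-0.241898, -0.323076)  Y=(-0.394925, 0.037275)  product (0.107574, 0.118574)
  m=+0: Y*=(-0.438496, -0.000000)  Y=(-0.455547, 0.000000)  product (0.199756, 0.000000)
  m=+1: Y*=(0.241898, -0.323076)  Y=(0.394925, 0.037275)  product (0.107574, -0.118574)
  m=+2: Y*=(0.038759, 0.132091)  Y=(-0.127912, -0.024363)  product (-0.001740, -0.017840)
  m=+3: Y*=(-0.021747, -0.008118)  Y=(0.020356, 0.005905)  product (-0.000395, -0.000294)
Total Σ_m = (0.410635, -0.000000). Multiply by 1.795196: (0.737171, -0.000000). P_3(cos γ) = 0.737171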